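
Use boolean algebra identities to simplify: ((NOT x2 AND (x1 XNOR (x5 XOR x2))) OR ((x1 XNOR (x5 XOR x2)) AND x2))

By distribution ((E AND v) OR (E AND NOT v) = E):
= (x1 XNOR (x5 XOR x2))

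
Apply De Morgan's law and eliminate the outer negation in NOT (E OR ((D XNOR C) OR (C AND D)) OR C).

NOT E AND NOT ((D XNOR C) OR (C AND D)) AND NOT C
De Morgan's: NOT(OR of terms) = AND of negations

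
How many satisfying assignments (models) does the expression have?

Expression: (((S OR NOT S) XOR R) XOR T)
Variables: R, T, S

Satisfying assignments: (0,0,0), (0,0,1), (1,1,0), (1,1,1)
Count: 4 out of 8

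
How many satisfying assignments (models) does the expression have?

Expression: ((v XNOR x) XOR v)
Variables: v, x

Satisfying assignments: (0,0), (1,0)
Count: 2 out of 4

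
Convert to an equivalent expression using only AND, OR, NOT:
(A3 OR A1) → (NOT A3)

NOT (A3 OR A1) OR (NOT A3)
(Implication elimination: A → B = NOT A OR B)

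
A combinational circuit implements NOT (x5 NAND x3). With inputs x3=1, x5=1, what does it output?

Substituting: NOT (1 NAND 1)
= 1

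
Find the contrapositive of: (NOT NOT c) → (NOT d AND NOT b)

Contrapositive: NOT (NOT d AND NOT b) → NOT c
Note: A statement and its contrapositive are logically equivalent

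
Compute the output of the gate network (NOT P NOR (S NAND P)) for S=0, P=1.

Substituting: (NOT 1 NOR (0 NAND 1))
= 0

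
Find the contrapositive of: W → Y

Contrapositive: NOT Y → NOT W
Note: A statement and its contrapositive are logically equivalent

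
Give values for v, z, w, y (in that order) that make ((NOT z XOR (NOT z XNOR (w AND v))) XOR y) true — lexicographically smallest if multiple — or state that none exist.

v=0, z=0, w=0, y=0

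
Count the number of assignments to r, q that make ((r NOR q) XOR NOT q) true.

Satisfying assignments: (1,0)
Count: 1 out of 4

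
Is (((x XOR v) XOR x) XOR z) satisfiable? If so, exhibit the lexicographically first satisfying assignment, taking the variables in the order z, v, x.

z=0, v=1, x=0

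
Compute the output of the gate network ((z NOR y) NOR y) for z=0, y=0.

Substituting: ((0 NOR 0) NOR 0)
= 0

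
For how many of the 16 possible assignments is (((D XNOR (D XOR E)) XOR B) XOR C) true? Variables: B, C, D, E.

Satisfying assignments: (0,0,0,0), (0,0,1,0), (0,1,0,1), (0,1,1,1), (1,0,0,1), (1,0,1,1), (1,1,0,0), (1,1,1,0)
Count: 8 out of 16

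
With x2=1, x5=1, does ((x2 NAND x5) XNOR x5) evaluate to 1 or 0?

Substituting: ((1 NAND 1) XNOR 1)
= 0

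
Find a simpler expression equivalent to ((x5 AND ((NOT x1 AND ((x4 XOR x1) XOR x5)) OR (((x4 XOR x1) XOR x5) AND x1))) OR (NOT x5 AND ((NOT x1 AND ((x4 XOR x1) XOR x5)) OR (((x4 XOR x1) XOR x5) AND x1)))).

By distribution ((E AND v) OR (E AND NOT v) = E) then distribution ((E AND v) OR (E AND NOT v) = E):
= ((x4 XOR x1) XOR x5)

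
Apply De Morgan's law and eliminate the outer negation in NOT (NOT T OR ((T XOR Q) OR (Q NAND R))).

T AND NOT ((T XOR Q) OR (Q NAND R))
De Morgan's: NOT(OR of terms) = AND of negations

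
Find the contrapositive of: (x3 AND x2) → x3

Contrapositive: NOT x3 → NOT (x3 AND x2)
Note: A statement and its contrapositive are logically equivalent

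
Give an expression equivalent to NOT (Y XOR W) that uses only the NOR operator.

(((((Y NOR W) NOR (Y NOR W)) NOR ((Y NOR W) NOR (Y NOR W))) NOR ((((Y NOR Y) NOR (W NOR W)) NOR ((Y NOR Y) NOR (W NOR W))) NOR (((Y NOR Y) NOR (W NOR W)) NOR ((Y NOR Y) NOR (W NOR W))))) NOR ((((Y NOR W) NOR (Y NOR W)) NOR ((Y NOR W) NOR (Y NOR W))) NOR ((((Y NOR Y) NOR (W NOR W)) NOR ((Y NOR Y) NOR (W NOR W))) NOR (((Y NOR Y) NOR (W NOR W)) NOR ((Y NOR Y) NOR (W NOR W))))))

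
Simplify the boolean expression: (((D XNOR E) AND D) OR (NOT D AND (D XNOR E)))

By distribution ((E AND v) OR (E AND NOT v) = E):
= (D XNOR E)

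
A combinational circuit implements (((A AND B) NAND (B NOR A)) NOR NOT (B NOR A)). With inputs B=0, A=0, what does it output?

Substituting: (((0 AND 0) NAND (0 NOR 0)) NOR NOT (0 NOR 0))
= 0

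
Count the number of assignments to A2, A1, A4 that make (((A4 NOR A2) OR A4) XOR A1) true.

Satisfying assignments: (0,0,0), (0,0,1), (1,0,1), (1,1,0)
Count: 4 out of 8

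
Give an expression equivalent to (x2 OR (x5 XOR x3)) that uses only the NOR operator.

((x2 NOR ((((x5 NOR x3) NOR (x5 NOR x3)) NOR ((x5 NOR x3) NOR (x5 NOR x3))) NOR ((((x5 NOR x5) NOR (x3 NOR x3)) NOR ((x5 NOR x5) NOR (x3 NOR x3))) NOR (((x5 NOR x5) NOR (x3 NOR x3)) NOR ((x5 NOR x5) NOR (x3 NOR x3)))))) NOR (x2 NOR ((((x5 NOR x3) NOR (x5 NOR x3)) NOR ((x5 NOR x3) NOR (x5 NOR x3))) NOR ((((x5 NOR x5) NOR (x3 NOR x3)) NOR ((x5 NOR x5) NOR (x3 NOR x3))) NOR (((x5 NOR x5) NOR (x3 NOR x3)) NOR ((x5 NOR x5) NOR (x3 NOR x3)))))))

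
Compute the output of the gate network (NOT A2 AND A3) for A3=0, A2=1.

Substituting: (NOT 1 AND 0)
= 0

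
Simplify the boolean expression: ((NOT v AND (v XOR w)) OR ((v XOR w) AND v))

By distribution ((E AND v) OR (E AND NOT v) = E):
= (v XOR w)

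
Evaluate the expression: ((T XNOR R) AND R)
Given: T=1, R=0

Substituting: ((1 XNOR 0) AND 0)
= 0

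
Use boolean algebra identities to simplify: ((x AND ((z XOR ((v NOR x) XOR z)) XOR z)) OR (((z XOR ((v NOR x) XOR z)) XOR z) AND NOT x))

By distribution ((E AND v) OR (E AND NOT v) = E) then XOR self-cancellation ((E XOR v) XOR v = E):
= ((v NOR x) XOR z)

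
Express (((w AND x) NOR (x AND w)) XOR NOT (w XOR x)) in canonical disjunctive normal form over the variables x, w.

(NOT x AND w) OR (x AND NOT w) OR (x AND w)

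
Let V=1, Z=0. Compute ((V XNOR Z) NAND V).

Substituting: ((1 XNOR 0) NAND 1)
= 1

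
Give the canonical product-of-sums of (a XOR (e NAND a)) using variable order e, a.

ΠM(1) = (e OR NOT a)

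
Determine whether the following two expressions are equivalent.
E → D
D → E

No, Converse is not equivalent to original (counterexample: E=0, C=0, D=1)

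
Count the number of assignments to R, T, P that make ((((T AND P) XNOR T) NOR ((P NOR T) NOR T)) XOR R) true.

Satisfying assignments: (0,1,0), (1,0,0), (1,0,1), (1,1,1)
Count: 4 out of 8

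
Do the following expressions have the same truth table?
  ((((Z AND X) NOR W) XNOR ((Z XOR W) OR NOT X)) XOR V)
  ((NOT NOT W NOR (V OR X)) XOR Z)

No. Counterexample: with V=0, W=0, Z=1, X=0, Expression 1 = 1 but Expression 2 = 0.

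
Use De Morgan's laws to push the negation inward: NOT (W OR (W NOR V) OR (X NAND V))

NOT W AND NOT (W NOR V) AND NOT (X NAND V)
De Morgan's: NOT(OR of terms) = AND of negations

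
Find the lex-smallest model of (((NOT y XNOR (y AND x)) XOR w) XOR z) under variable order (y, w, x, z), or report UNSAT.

y=0, w=0, x=0, z=1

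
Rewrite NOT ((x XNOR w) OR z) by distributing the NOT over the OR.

NOT (x XNOR w) AND NOT z
De Morgan's: NOT(OR of terms) = AND of negations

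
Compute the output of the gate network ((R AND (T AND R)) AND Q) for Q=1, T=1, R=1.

Substituting: ((1 AND (1 AND 1)) AND 1)
= 1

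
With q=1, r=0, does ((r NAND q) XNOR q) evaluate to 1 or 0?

Substituting: ((0 NAND 1) XNOR 1)
= 1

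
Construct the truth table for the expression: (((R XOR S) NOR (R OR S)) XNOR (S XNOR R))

R | S | Output
--------------
0 | 0 | 1
0 | 1 | 1
1 | 0 | 1
1 | 1 | 0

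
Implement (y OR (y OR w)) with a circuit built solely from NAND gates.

((y NAND y) NAND (((y NAND y) NAND (w NAND w)) NAND ((y NAND y) NAND (w NAND w))))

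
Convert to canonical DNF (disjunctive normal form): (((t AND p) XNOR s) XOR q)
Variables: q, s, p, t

(NOT q AND NOT s AND NOT p AND NOT t) OR (NOT q AND NOT s AND NOT p AND t) OR (NOT q AND NOT s AND p AND NOT t) OR (NOT q AND s AND p AND t) OR (q AND NOT s AND p AND t) OR (q AND s AND NOT p AND NOT t) OR (q AND s AND NOT p AND t) OR (q AND s AND p AND NOT t)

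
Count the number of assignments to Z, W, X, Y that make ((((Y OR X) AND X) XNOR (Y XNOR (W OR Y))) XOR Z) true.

Satisfying assignments: (0,0,1,0), (0,0,1,1), (0,1,0,0), (0,1,1,1), (1,0,0,0), (1,0,0,1), (1,1,0,1), (1,1,1,0)
Count: 8 out of 16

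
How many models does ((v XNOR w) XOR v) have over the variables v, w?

Satisfying assignments: (0,0), (1,0)
Count: 2 out of 4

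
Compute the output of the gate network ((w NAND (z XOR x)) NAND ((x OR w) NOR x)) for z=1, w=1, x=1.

Substituting: ((1 NAND (1 XOR 1)) NAND ((1 OR 1) NOR 1))
= 1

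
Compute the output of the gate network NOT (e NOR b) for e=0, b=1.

Substituting: NOT (0 NOR 1)
= 1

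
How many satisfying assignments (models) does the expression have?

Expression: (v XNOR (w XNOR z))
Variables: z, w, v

Satisfying assignments: (0,0,1), (0,1,0), (1,0,0), (1,1,1)
Count: 4 out of 8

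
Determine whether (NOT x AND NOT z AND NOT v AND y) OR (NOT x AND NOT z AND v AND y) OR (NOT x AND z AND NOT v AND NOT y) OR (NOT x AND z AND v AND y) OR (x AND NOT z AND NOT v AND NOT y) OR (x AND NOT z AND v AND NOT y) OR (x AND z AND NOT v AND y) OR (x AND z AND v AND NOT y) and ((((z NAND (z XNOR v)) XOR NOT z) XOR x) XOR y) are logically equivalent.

Yes, they are equivalent — the two output columns agree on all 16 assignments:
x | z | v | y | Expression 1 | Expression 2
-------------------------------------------
0 | 0 | 0 | 0 | 0 | 0
0 | 0 | 0 | 1 | 1 | 1
0 | 0 | 1 | 0 | 0 | 0
0 | 0 | 1 | 1 | 1 | 1
0 | 1 | 0 | 0 | 1 | 1
0 | 1 | 0 | 1 | 0 | 0
0 | 1 | 1 | 0 | 0 | 0
0 | 1 | 1 | 1 | 1 | 1
1 | 0 | 0 | 0 | 1 | 1
1 | 0 | 0 | 1 | 0 | 0
1 | 0 | 1 | 0 | 1 | 1
1 | 0 | 1 | 1 | 0 | 0
1 | 1 | 0 | 0 | 0 | 0
1 | 1 | 0 | 1 | 1 | 1
1 | 1 | 1 | 0 | 1 | 1
1 | 1 | 1 | 1 | 0 | 0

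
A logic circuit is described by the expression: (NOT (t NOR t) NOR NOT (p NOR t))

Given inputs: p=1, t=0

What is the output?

Substituting: (NOT (0 NOR 0) NOR NOT (1 NOR 0))
= 0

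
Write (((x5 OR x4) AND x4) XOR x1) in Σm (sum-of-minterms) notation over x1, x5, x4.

Σm(1, 3, 4, 6) = (NOT x1 AND NOT x5 AND x4) OR (NOT x1 AND x5 AND x4) OR (x1 AND NOT x5 AND NOT x4) OR (x1 AND x5 AND NOT x4)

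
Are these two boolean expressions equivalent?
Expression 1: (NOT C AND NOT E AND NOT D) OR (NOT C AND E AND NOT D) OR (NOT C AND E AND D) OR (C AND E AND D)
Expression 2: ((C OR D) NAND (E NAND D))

Yes, they are equivalent — the two output columns agree on all 8 assignments:
C | E | D | Expression 1 | Expression 2
---------------------------------------
0 | 0 | 0 | 1 | 1
0 | 0 | 1 | 0 | 0
0 | 1 | 0 | 1 | 1
0 | 1 | 1 | 1 | 1
1 | 0 | 0 | 0 | 0
1 | 0 | 1 | 0 | 0
1 | 1 | 0 | 0 | 0
1 | 1 | 1 | 1 | 1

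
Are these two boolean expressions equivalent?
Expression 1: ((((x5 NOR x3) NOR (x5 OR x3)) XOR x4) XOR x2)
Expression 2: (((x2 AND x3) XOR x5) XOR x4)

No. Counterexample: with x5=0, x3=0, x4=0, x2=1, Expression 1 = 1 but Expression 2 = 0.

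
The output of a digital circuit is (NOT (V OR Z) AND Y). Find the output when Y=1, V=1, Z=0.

Substituting: (NOT (1 OR 0) AND 1)
= 0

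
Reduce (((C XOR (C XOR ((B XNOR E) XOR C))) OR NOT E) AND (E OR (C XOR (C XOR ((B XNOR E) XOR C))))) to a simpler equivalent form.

By distribution ((E OR v) AND (E OR NOT v) = E) then XOR self-cancellation ((E XOR v) XOR v = E):
= ((B XNOR E) XOR C)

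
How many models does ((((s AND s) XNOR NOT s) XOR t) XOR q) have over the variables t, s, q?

Satisfying assignments: (0,0,1), (0,1,1), (1,0,0), (1,1,0)
Count: 4 out of 8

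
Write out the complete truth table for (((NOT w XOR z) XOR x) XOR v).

w | z | x | v | Output
----------------------
0 | 0 | 0 | 0 | 1
0 | 0 | 0 | 1 | 0
0 | 0 | 1 | 0 | 0
0 | 0 | 1 | 1 | 1
0 | 1 | 0 | 0 | 0
0 | 1 | 0 | 1 | 1
0 | 1 | 1 | 0 | 1
0 | 1 | 1 | 1 | 0
1 | 0 | 0 | 0 | 0
1 | 0 | 0 | 1 | 1
1 | 0 | 1 | 0 | 1
1 | 0 | 1 | 1 | 0
1 | 1 | 0 | 0 | 1
1 | 1 | 0 | 1 | 0
1 | 1 | 1 | 0 | 0
1 | 1 | 1 | 1 | 1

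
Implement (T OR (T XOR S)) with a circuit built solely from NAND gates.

((T NAND T) NAND (((T NAND (T NAND S)) NAND (S NAND (T NAND S))) NAND ((T NAND (T NAND S)) NAND (S NAND (T NAND S)))))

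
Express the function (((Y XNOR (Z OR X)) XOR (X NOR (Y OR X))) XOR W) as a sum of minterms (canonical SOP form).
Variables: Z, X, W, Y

Σm(2, 3, 5, 6, 8, 9, 13, 14) = (NOT Z AND NOT X AND W AND NOT Y) OR (NOT Z AND NOT X AND W AND Y) OR (NOT Z AND X AND NOT W AND Y) OR (NOT Z AND X AND W AND NOT Y) OR (Z AND NOT X AND NOT W AND NOT Y) OR (Z AND NOT X AND NOT W AND Y) OR (Z AND X AND NOT W AND Y) OR (Z AND X AND W AND NOT Y)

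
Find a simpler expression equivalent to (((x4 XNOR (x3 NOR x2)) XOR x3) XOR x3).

By XOR self-cancellation ((E XOR v) XOR v = E):
= (x4 XNOR (x3 NOR x2))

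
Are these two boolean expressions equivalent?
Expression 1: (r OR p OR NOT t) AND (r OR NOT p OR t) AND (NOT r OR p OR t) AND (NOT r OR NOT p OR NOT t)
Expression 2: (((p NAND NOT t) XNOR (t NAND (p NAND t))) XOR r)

Yes, they are equivalent — the two output columns agree on all 8 assignments:
r | p | t | Expression 1 | Expression 2
---------------------------------------
0 | 0 | 0 | 1 | 1
0 | 0 | 1 | 0 | 0
0 | 1 | 0 | 0 | 0
0 | 1 | 1 | 1 | 1
1 | 0 | 0 | 0 | 0
1 | 0 | 1 | 1 | 1
1 | 1 | 0 | 1 | 1
1 | 1 | 1 | 0 | 0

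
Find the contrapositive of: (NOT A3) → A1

Contrapositive: NOT A1 → A3
Note: A statement and its contrapositive are logically equivalent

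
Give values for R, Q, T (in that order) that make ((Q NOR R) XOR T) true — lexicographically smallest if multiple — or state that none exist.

R=0, Q=0, T=0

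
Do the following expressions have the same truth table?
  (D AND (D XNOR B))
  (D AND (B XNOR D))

Yes, they are equivalent — the two output columns agree on all 4 assignments:
B | D | Expression 1 | Expression 2
-----------------------------------
0 | 0 | 0 | 0
0 | 1 | 0 | 0
1 | 0 | 0 | 0
1 | 1 | 1 | 1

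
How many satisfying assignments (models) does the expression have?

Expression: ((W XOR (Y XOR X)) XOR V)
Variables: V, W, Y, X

Satisfying assignments: (0,0,0,1), (0,0,1,0), (0,1,0,0), (0,1,1,1), (1,0,0,0), (1,0,1,1), (1,1,0,1), (1,1,1,0)
Count: 8 out of 16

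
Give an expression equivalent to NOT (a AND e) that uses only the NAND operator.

(((a NAND e) NAND (a NAND e)) NAND ((a NAND e) NAND (a NAND e)))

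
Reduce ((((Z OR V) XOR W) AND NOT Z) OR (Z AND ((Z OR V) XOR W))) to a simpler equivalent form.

By distribution ((E AND v) OR (E AND NOT v) = E):
= ((Z OR V) XOR W)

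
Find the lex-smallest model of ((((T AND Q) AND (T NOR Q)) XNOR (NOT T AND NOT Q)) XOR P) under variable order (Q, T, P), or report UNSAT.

Q=0, T=0, P=1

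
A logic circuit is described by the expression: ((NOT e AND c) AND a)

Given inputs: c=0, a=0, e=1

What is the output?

Substituting: ((NOT 1 AND 0) AND 0)
= 0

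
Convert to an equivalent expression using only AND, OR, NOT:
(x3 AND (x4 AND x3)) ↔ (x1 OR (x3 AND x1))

((x3 AND (x4 AND x3)) AND (x1 OR (x3 AND x1))) OR (NOT (x3 AND (x4 AND x3)) AND NOT (x1 OR (x3 AND x1)))
(Biconditional = both true or both false)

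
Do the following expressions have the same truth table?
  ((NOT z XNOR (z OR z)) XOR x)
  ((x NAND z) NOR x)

No. Counterexample: with x=1, z=0, Expression 1 = 1 but Expression 2 = 0.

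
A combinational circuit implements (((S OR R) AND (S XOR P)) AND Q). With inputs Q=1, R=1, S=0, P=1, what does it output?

Substituting: (((0 OR 1) AND (0 XOR 1)) AND 1)
= 1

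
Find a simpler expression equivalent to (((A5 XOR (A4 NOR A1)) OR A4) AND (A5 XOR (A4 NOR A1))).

By absorption (E AND (E OR v) = E):
= (A5 XOR (A4 NOR A1))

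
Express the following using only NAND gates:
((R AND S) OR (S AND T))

((((R NAND S) NAND (R NAND S)) NAND ((R NAND S) NAND (R NAND S))) NAND (((S NAND T) NAND (S NAND T)) NAND ((S NAND T) NAND (S NAND T))))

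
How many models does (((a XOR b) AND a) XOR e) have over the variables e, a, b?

Satisfying assignments: (0,1,0), (1,0,0), (1,0,1), (1,1,1)
Count: 4 out of 8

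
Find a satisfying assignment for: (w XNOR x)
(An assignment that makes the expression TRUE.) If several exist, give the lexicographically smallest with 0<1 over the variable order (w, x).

w=0, x=0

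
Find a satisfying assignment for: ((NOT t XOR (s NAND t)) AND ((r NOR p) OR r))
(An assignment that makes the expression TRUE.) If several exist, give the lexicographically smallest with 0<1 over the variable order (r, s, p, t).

r=0, s=0, p=0, t=1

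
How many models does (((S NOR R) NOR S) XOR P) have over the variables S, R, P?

Satisfying assignments: (0,0,1), (0,1,0), (1,0,1), (1,1,1)
Count: 4 out of 8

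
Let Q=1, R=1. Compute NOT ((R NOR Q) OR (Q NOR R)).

Substituting: NOT ((1 NOR 1) OR (1 NOR 1))
= 1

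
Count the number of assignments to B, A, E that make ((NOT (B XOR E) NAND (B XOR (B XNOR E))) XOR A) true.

Satisfying assignments: (0,0,1), (0,1,0), (1,0,0), (1,0,1)
Count: 4 out of 8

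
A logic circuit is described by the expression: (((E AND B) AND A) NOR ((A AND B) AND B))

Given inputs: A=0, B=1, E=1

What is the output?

Substituting: (((1 AND 1) AND 0) NOR ((0 AND 1) AND 1))
= 1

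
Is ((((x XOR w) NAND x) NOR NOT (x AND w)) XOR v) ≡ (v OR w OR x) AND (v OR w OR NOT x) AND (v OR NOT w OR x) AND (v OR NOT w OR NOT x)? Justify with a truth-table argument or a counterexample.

Yes, they are equivalent — the two output columns agree on all 8 assignments:
v | w | x | Expression 1 | Expression 2
---------------------------------------
0 | 0 | 0 | 0 | 0
0 | 0 | 1 | 0 | 0
0 | 1 | 0 | 0 | 0
0 | 1 | 1 | 0 | 0
1 | 0 | 0 | 1 | 1
1 | 0 | 1 | 1 | 1
1 | 1 | 0 | 1 | 1
1 | 1 | 1 | 1 | 1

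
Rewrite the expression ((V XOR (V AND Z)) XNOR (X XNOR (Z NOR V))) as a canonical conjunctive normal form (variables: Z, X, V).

(Z OR NOT X OR V) AND (Z OR NOT X OR NOT V) AND (NOT Z OR X OR V) AND (NOT Z OR X OR NOT V)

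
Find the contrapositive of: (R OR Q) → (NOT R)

Contrapositive: R → NOT (R OR Q)
Note: A statement and its contrapositive are logically equivalent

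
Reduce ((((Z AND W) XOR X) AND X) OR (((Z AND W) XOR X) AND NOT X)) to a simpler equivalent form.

By distribution ((E AND v) OR (E AND NOT v) = E):
= ((Z AND W) XOR X)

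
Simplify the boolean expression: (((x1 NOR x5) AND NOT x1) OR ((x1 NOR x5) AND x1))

By distribution ((E AND v) OR (E AND NOT v) = E):
= (x1 NOR x5)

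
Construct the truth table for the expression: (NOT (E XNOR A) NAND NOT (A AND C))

A | E | C | Output
------------------
0 | 0 | 0 | 1
0 | 0 | 1 | 1
0 | 1 | 0 | 0
0 | 1 | 1 | 0
1 | 0 | 0 | 0
1 | 0 | 1 | 1
1 | 1 | 0 | 1
1 | 1 | 1 | 1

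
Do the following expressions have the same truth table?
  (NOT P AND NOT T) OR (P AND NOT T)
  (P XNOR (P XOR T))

Yes, they are equivalent — the two output columns agree on all 4 assignments:
P | T | Expression 1 | Expression 2
-----------------------------------
0 | 0 | 1 | 1
0 | 1 | 0 | 0
1 | 0 | 1 | 1
1 | 1 | 0 | 0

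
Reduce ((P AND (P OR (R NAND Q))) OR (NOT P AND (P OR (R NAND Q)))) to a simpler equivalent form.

By distribution ((E AND v) OR (E AND NOT v) = E):
= (P OR (R NAND Q))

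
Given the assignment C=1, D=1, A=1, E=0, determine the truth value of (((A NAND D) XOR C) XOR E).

Substituting: (((1 NAND 1) XOR 1) XOR 0)
= 1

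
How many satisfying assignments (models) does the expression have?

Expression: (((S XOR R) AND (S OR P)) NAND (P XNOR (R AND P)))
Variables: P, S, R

Satisfying assignments: (0,0,0), (0,0,1), (0,1,1), (1,0,0), (1,1,0), (1,1,1)
Count: 6 out of 8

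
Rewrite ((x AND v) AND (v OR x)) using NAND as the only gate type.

((((x NAND v) NAND (x NAND v)) NAND ((v NAND v) NAND (x NAND x))) NAND (((x NAND v) NAND (x NAND v)) NAND ((v NAND v) NAND (x NAND x))))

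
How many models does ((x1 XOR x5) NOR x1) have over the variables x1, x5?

Satisfying assignments: (0,0)
Count: 1 out of 4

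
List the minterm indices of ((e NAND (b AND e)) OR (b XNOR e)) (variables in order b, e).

Σm(0, 1, 2, 3) = (NOT b AND NOT e) OR (NOT b AND e) OR (b AND NOT e) OR (b AND e)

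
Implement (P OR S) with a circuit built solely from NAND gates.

((P NAND P) NAND (S NAND S))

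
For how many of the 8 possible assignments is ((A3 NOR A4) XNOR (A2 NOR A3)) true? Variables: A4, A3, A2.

Satisfying assignments: (0,0,0), (0,1,0), (0,1,1), (1,0,1), (1,1,0), (1,1,1)
Count: 6 out of 8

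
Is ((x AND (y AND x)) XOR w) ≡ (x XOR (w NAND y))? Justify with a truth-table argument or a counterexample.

No. Counterexample: with y=0, x=0, w=0, Expression 1 = 0 but Expression 2 = 1.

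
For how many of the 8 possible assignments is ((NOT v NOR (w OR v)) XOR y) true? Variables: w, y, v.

Satisfying assignments: (0,1,0), (0,1,1), (1,1,0), (1,1,1)
Count: 4 out of 8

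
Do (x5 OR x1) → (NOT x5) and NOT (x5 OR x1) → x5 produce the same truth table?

No, Inverse is not equivalent to original (counterexample: x1=0, x4=0, x5=0)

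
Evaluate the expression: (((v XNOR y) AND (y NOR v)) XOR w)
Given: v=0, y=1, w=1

Substituting: (((0 XNOR 1) AND (1 NOR 0)) XOR 1)
= 1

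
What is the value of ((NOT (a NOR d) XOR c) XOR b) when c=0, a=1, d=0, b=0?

Substituting: ((NOT (1 NOR 0) XOR 0) XOR 0)
= 1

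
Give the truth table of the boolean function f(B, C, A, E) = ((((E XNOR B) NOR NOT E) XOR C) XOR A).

B | C | A | E | Output
----------------------
0 | 0 | 0 | 0 | 0
0 | 0 | 0 | 1 | 1
0 | 0 | 1 | 0 | 1
0 | 0 | 1 | 1 | 0
0 | 1 | 0 | 0 | 1
0 | 1 | 0 | 1 | 0
0 | 1 | 1 | 0 | 0
0 | 1 | 1 | 1 | 1
1 | 0 | 0 | 0 | 0
1 | 0 | 0 | 1 | 0
1 | 0 | 1 | 0 | 1
1 | 0 | 1 | 1 | 1
1 | 1 | 0 | 0 | 1
1 | 1 | 0 | 1 | 1
1 | 1 | 1 | 0 | 0
1 | 1 | 1 | 1 | 0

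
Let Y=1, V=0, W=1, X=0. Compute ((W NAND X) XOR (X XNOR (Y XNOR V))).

Substituting: ((1 NAND 0) XOR (0 XNOR (1 XNOR 0)))
= 0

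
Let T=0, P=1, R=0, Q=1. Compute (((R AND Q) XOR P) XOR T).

Substituting: (((0 AND 1) XOR 1) XOR 0)
= 1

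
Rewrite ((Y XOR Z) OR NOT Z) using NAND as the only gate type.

((((Y NAND (Y NAND Z)) NAND (Z NAND (Y NAND Z))) NAND ((Y NAND (Y NAND Z)) NAND (Z NAND (Y NAND Z)))) NAND ((Z NAND Z) NAND (Z NAND Z)))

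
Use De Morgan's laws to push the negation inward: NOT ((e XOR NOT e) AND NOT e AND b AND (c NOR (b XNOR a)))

NOT (e XOR NOT e) OR e OR NOT b OR NOT (c NOR (b XNOR a))
De Morgan's: NOT(AND of terms) = OR of negations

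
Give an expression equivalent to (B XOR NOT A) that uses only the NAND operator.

((B NAND (B NAND (A NAND A))) NAND ((A NAND A) NAND (B NAND (A NAND A))))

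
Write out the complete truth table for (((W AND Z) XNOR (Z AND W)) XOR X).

X | Z | W | Output
------------------
0 | 0 | 0 | 1
0 | 0 | 1 | 1
0 | 1 | 0 | 1
0 | 1 | 1 | 1
1 | 0 | 0 | 0
1 | 0 | 1 | 0
1 | 1 | 0 | 0
1 | 1 | 1 | 0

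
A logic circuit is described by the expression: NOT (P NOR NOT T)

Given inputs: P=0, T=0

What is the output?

Substituting: NOT (0 NOR NOT 0)
= 1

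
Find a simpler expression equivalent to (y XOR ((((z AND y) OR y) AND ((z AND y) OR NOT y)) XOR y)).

By XOR self-cancellation ((E XOR v) XOR v = E) then distribution ((E OR v) AND (E OR NOT v) = E):
= (z AND y)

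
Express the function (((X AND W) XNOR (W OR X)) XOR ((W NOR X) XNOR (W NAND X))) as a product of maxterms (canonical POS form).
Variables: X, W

ΠM(0, 1, 2, 3) = (X OR W) AND (X OR NOT W) AND (NOT X OR W) AND (NOT X OR NOT W)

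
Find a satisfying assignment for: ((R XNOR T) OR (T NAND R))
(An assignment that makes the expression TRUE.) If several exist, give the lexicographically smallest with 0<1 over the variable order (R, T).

R=0, T=0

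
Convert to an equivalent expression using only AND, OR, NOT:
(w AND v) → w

NOT (w AND v) OR w
(Implication elimination: A → B = NOT A OR B)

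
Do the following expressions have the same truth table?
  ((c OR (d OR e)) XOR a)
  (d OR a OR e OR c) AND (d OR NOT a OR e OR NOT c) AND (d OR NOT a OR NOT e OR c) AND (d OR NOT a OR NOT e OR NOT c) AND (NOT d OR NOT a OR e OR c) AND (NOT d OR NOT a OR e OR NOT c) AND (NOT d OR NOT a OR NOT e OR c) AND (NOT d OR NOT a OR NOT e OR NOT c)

Yes, they are equivalent — the two output columns agree on all 16 assignments:
d | a | e | c | Expression 1 | Expression 2
-------------------------------------------
0 | 0 | 0 | 0 | 0 | 0
0 | 0 | 0 | 1 | 1 | 1
0 | 0 | 1 | 0 | 1 | 1
0 | 0 | 1 | 1 | 1 | 1
0 | 1 | 0 | 0 | 1 | 1
0 | 1 | 0 | 1 | 0 | 0
0 | 1 | 1 | 0 | 0 | 0
0 | 1 | 1 | 1 | 0 | 0
1 | 0 | 0 | 0 | 1 | 1
1 | 0 | 0 | 1 | 1 | 1
1 | 0 | 1 | 0 | 1 | 1
1 | 0 | 1 | 1 | 1 | 1
1 | 1 | 0 | 0 | 0 | 0
1 | 1 | 0 | 1 | 0 | 0
1 | 1 | 1 | 0 | 0 | 0
1 | 1 | 1 | 1 | 0 | 0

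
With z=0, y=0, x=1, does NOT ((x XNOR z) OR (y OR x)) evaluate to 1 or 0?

Substituting: NOT ((1 XNOR 0) OR (0 OR 1))
= 0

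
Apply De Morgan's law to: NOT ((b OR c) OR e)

NOT (b OR c) AND NOT e
De Morgan's: NOT(OR of terms) = AND of negations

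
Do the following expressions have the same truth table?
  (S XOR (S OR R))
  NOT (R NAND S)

No. Counterexample: with R=1, S=0, Expression 1 = 1 but Expression 2 = 0.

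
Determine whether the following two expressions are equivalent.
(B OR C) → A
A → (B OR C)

No, Converse is not equivalent to original (counterexample: A=0, C=0, B=1)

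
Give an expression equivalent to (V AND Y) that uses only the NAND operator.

((V NAND Y) NAND (V NAND Y))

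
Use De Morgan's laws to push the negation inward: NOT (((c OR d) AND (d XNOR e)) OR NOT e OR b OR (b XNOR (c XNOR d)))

NOT ((c OR d) AND (d XNOR e)) AND e AND NOT b AND NOT (b XNOR (c XNOR d))
De Morgan's: NOT(OR of terms) = AND of negations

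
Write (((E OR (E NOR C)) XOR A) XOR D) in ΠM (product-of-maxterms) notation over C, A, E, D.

ΠM(1, 3, 4, 6, 8, 11, 13, 14) = (C OR A OR E OR NOT D) AND (C OR A OR NOT E OR NOT D) AND (C OR NOT A OR E OR D) AND (C OR NOT A OR NOT E OR D) AND (NOT C OR A OR E OR D) AND (NOT C OR A OR NOT E OR NOT D) AND (NOT C OR NOT A OR E OR NOT D) AND (NOT C OR NOT A OR NOT E OR D)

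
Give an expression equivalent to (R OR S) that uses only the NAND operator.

((R NAND R) NAND (S NAND S))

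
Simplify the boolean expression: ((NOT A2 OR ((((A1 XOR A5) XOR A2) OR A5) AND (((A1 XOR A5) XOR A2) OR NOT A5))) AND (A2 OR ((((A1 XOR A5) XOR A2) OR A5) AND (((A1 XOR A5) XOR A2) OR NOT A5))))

By distribution ((E OR v) AND (E OR NOT v) = E) then distribution ((E OR v) AND (E OR NOT v) = E):
= ((A1 XOR A5) XOR A2)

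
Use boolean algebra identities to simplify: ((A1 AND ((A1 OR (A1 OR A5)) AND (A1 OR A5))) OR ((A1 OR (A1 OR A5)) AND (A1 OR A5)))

By absorption (E OR (E AND v) = E) then absorption (E AND (E OR v) = E):
= (A1 OR A5)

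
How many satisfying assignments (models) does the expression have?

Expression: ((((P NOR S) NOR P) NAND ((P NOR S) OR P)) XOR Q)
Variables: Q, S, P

Satisfying assignments: (0,0,0), (0,0,1), (0,1,0), (0,1,1)
Count: 4 out of 8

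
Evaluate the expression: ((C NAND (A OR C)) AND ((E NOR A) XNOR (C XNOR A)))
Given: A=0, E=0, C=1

Substituting: ((1 NAND (0 OR 1)) AND ((0 NOR 0) XNOR (1 XNOR 0)))
= 0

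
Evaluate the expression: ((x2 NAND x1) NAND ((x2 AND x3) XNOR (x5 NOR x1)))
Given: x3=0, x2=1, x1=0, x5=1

Substituting: ((1 NAND 0) NAND ((1 AND 0) XNOR (1 NOR 0)))
= 0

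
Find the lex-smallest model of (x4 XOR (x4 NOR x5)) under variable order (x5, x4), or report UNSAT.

x5=0, x4=0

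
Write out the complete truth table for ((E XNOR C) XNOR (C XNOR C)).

C | E | Output
--------------
0 | 0 | 1
0 | 1 | 0
1 | 0 | 0
1 | 1 | 1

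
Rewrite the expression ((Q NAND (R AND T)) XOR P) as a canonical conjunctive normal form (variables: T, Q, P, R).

(T OR Q OR NOT P OR R) AND (T OR Q OR NOT P OR NOT R) AND (T OR NOT Q OR NOT P OR R) AND (T OR NOT Q OR NOT P OR NOT R) AND (NOT T OR Q OR NOT P OR R) AND (NOT T OR Q OR NOT P OR NOT R) AND (NOT T OR NOT Q OR P OR NOT R) AND (NOT T OR NOT Q OR NOT P OR R)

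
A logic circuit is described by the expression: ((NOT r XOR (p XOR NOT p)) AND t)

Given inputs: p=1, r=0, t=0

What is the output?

Substituting: ((NOT 0 XOR (1 XOR NOT 1)) AND 0)
= 0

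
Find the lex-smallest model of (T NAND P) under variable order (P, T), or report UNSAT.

P=0, T=0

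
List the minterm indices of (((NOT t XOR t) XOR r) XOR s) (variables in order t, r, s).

Σm(0, 3, 4, 7) = (NOT t AND NOT r AND NOT s) OR (NOT t AND r AND s) OR (t AND NOT r AND NOT s) OR (t AND r AND s)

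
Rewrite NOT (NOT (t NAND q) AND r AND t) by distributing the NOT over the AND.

(t NAND q) OR NOT r OR NOT t
De Morgan's: NOT(AND of terms) = OR of negations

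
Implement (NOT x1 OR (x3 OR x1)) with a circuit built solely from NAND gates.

(((x1 NAND x1) NAND (x1 NAND x1)) NAND (((x3 NAND x3) NAND (x1 NAND x1)) NAND ((x3 NAND x3) NAND (x1 NAND x1))))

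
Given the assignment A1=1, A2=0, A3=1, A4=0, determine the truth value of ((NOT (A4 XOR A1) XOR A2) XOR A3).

Substituting: ((NOT (0 XOR 1) XOR 0) XOR 1)
= 1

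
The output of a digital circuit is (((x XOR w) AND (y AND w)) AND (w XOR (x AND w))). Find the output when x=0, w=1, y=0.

Substituting: (((0 XOR 1) AND (0 AND 1)) AND (1 XOR (0 AND 1)))
= 0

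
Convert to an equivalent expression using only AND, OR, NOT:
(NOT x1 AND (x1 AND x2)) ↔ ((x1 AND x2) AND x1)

((NOT x1 AND (x1 AND x2)) AND ((x1 AND x2) AND x1)) OR (NOT (NOT x1 AND (x1 AND x2)) AND NOT ((x1 AND x2) AND x1))
(Biconditional = both true or both false)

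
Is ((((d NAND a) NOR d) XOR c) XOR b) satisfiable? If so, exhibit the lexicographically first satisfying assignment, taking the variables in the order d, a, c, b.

d=0, a=0, c=0, b=1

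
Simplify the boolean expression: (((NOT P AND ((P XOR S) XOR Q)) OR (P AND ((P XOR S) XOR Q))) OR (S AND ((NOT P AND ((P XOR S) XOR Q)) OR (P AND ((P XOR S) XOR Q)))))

By absorption (E OR (E AND v) = E) then distribution ((E AND v) OR (E AND NOT v) = E):
= ((P XOR S) XOR Q)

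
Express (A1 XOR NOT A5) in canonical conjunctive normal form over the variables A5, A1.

(A5 OR NOT A1) AND (NOT A5 OR A1)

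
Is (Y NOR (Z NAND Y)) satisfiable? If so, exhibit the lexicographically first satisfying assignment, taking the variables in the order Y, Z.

UNSATISFIABLE - no assignment makes this expression true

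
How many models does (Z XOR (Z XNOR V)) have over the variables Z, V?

Satisfying assignments: (0,0), (1,0)
Count: 2 out of 4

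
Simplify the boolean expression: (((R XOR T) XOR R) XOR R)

By XOR self-cancellation ((E XOR v) XOR v = E):
= (R XOR T)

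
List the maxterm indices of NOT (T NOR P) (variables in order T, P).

ΠM(0) = (T OR P)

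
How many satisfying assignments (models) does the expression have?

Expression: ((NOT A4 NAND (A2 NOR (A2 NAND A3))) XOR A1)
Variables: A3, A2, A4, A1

Satisfying assignments: (0,0,0,0), (0,0,1,0), (0,1,0,0), (0,1,1,0), (1,0,0,0), (1,0,1,0), (1,1,0,0), (1,1,1,0)
Count: 8 out of 16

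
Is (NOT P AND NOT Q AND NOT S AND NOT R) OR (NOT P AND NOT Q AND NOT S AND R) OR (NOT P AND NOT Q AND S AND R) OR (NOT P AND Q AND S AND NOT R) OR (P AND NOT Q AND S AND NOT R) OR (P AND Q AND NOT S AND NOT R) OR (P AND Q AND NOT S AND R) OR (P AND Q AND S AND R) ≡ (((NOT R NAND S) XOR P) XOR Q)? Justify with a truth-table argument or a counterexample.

Yes, they are equivalent — the two output columns agree on all 16 assignments:
P | Q | S | R | Expression 1 | Expression 2
-------------------------------------------
0 | 0 | 0 | 0 | 1 | 1
0 | 0 | 0 | 1 | 1 | 1
0 | 0 | 1 | 0 | 0 | 0
0 | 0 | 1 | 1 | 1 | 1
0 | 1 | 0 | 0 | 0 | 0
0 | 1 | 0 | 1 | 0 | 0
0 | 1 | 1 | 0 | 1 | 1
0 | 1 | 1 | 1 | 0 | 0
1 | 0 | 0 | 0 | 0 | 0
1 | 0 | 0 | 1 | 0 | 0
1 | 0 | 1 | 0 | 1 | 1
1 | 0 | 1 | 1 | 0 | 0
1 | 1 | 0 | 0 | 1 | 1
1 | 1 | 0 | 1 | 1 | 1
1 | 1 | 1 | 0 | 0 | 0
1 | 1 | 1 | 1 | 1 | 1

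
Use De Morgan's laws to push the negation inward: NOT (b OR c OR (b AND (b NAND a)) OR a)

NOT b AND NOT c AND NOT (b AND (b NAND a)) AND NOT a
De Morgan's: NOT(OR of terms) = AND of negations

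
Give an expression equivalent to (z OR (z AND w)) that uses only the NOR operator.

((z NOR ((z NOR z) NOR (w NOR w))) NOR (z NOR ((z NOR z) NOR (w NOR w))))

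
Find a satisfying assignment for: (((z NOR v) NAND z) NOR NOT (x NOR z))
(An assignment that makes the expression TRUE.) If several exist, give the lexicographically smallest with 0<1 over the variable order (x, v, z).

UNSATISFIABLE - no assignment makes this expression true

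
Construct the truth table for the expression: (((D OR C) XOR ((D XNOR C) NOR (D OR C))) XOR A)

A | D | C | Output
------------------
0 | 0 | 0 | 0
0 | 0 | 1 | 1
0 | 1 | 0 | 1
0 | 1 | 1 | 1
1 | 0 | 0 | 1
1 | 0 | 1 | 0
1 | 1 | 0 | 0
1 | 1 | 1 | 0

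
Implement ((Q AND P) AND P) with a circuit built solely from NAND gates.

((((Q NAND P) NAND (Q NAND P)) NAND P) NAND (((Q NAND P) NAND (Q NAND P)) NAND P))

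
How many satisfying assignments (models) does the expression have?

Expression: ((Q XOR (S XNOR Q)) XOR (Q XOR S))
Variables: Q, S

Satisfying assignments: (0,0), (0,1)
Count: 2 out of 4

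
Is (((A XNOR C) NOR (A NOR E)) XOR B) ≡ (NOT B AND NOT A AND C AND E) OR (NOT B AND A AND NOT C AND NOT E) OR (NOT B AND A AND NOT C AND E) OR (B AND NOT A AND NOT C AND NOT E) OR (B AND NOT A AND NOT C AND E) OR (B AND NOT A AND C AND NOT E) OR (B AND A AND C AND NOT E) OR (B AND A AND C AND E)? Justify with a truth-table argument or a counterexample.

Yes, they are equivalent — the two output columns agree on all 16 assignments:
B | A | C | E | Expression 1 | Expression 2
-------------------------------------------
0 | 0 | 0 | 0 | 0 | 0
0 | 0 | 0 | 1 | 0 | 0
0 | 0 | 1 | 0 | 0 | 0
0 | 0 | 1 | 1 | 1 | 1
0 | 1 | 0 | 0 | 1 | 1
0 | 1 | 0 | 1 | 1 | 1
0 | 1 | 1 | 0 | 0 | 0
0 | 1 | 1 | 1 | 0 | 0
1 | 0 | 0 | 0 | 1 | 1
1 | 0 | 0 | 1 | 1 | 1
1 | 0 | 1 | 0 | 1 | 1
1 | 0 | 1 | 1 | 0 | 0
1 | 1 | 0 | 0 | 0 | 0
1 | 1 | 0 | 1 | 0 | 0
1 | 1 | 1 | 0 | 1 | 1
1 | 1 | 1 | 1 | 1 | 1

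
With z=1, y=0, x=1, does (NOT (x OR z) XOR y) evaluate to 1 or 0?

Substituting: (NOT (1 OR 1) XOR 0)
= 0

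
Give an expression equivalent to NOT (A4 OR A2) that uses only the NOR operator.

(((A4 NOR A2) NOR (A4 NOR A2)) NOR ((A4 NOR A2) NOR (A4 NOR A2)))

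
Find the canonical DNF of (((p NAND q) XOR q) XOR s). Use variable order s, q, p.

(NOT s AND NOT q AND NOT p) OR (NOT s AND NOT q AND p) OR (NOT s AND q AND p) OR (s AND q AND NOT p)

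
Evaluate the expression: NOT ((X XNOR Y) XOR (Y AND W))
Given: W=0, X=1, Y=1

Substituting: NOT ((1 XNOR 1) XOR (1 AND 0))
= 0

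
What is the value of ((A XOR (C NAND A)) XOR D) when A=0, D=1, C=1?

Substituting: ((0 XOR (1 NAND 0)) XOR 1)
= 0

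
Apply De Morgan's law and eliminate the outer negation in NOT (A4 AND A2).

NOT A4 OR NOT A2
De Morgan's: NOT(AND of terms) = OR of negations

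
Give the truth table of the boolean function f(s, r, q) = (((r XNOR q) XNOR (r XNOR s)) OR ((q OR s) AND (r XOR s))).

s | r | q | Output
------------------
0 | 0 | 0 | 1
0 | 0 | 1 | 0
0 | 1 | 0 | 1
0 | 1 | 1 | 1
1 | 0 | 0 | 1
1 | 0 | 1 | 1
1 | 1 | 0 | 0
1 | 1 | 1 | 1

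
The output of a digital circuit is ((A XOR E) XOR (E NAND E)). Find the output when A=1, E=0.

Substituting: ((1 XOR 0) XOR (0 NAND 0))
= 0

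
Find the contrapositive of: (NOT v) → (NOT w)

Contrapositive: w → v
Note: A statement and its contrapositive are logically equivalent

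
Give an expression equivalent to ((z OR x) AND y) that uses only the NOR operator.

((((z NOR x) NOR (z NOR x)) NOR ((z NOR x) NOR (z NOR x))) NOR (y NOR y))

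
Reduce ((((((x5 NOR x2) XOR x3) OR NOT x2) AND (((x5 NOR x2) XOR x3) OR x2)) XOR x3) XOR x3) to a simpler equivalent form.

By XOR self-cancellation ((E XOR v) XOR v = E) then distribution ((E OR v) AND (E OR NOT v) = E):
= ((x5 NOR x2) XOR x3)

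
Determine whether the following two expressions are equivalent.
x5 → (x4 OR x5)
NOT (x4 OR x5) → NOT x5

Yes, Contrapositive is always equivalent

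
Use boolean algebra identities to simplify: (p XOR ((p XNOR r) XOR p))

By XOR self-cancellation ((E XOR v) XOR v = E):
= (p XNOR r)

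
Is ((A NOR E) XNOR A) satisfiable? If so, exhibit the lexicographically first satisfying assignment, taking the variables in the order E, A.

E=1, A=0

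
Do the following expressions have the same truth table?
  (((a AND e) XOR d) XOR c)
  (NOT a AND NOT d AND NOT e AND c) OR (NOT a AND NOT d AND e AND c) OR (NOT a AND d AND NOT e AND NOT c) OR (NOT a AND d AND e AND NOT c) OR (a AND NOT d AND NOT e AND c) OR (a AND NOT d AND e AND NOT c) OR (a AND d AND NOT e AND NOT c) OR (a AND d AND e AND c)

Yes, they are equivalent — the two output columns agree on all 16 assignments:
a | d | e | c | Expression 1 | Expression 2
-------------------------------------------
0 | 0 | 0 | 0 | 0 | 0
0 | 0 | 0 | 1 | 1 | 1
0 | 0 | 1 | 0 | 0 | 0
0 | 0 | 1 | 1 | 1 | 1
0 | 1 | 0 | 0 | 1 | 1
0 | 1 | 0 | 1 | 0 | 0
0 | 1 | 1 | 0 | 1 | 1
0 | 1 | 1 | 1 | 0 | 0
1 | 0 | 0 | 0 | 0 | 0
1 | 0 | 0 | 1 | 1 | 1
1 | 0 | 1 | 0 | 1 | 1
1 | 0 | 1 | 1 | 0 | 0
1 | 1 | 0 | 0 | 1 | 1
1 | 1 | 0 | 1 | 0 | 0
1 | 1 | 1 | 0 | 0 | 0
1 | 1 | 1 | 1 | 1 | 1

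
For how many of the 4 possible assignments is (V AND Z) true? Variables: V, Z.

Satisfying assignments: (1,1)
Count: 1 out of 4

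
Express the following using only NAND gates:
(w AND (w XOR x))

((w NAND ((w NAND (w NAND x)) NAND (x NAND (w NAND x)))) NAND (w NAND ((w NAND (w NAND x)) NAND (x NAND (w NAND x)))))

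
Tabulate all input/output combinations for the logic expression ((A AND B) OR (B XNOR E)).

B | E | A | Output
------------------
0 | 0 | 0 | 1
0 | 0 | 1 | 1
0 | 1 | 0 | 0
0 | 1 | 1 | 0
1 | 0 | 0 | 0
1 | 0 | 1 | 1
1 | 1 | 0 | 1
1 | 1 | 1 | 1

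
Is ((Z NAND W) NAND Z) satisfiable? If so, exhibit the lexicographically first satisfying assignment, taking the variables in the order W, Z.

W=0, Z=0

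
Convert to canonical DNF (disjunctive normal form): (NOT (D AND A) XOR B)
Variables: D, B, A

(NOT D AND NOT B AND NOT A) OR (NOT D AND NOT B AND A) OR (D AND NOT B AND NOT A) OR (D AND B AND A)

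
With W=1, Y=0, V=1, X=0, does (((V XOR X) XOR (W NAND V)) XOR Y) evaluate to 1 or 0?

Substituting: (((1 XOR 0) XOR (1 NAND 1)) XOR 0)
= 1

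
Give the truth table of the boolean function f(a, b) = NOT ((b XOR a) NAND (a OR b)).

a | b | Output
--------------
0 | 0 | 0
0 | 1 | 1
1 | 0 | 1
1 | 1 | 0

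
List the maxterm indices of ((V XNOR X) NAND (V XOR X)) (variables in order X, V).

ΠM() = TRUE (no maxterms)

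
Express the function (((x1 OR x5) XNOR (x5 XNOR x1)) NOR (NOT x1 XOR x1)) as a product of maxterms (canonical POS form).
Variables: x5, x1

ΠM(0, 1, 2, 3) = (x5 OR x1) AND (x5 OR NOT x1) AND (NOT x5 OR x1) AND (NOT x5 OR NOT x1)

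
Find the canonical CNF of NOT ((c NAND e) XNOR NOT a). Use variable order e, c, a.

(e OR c OR a) AND (e OR NOT c OR a) AND (NOT e OR c OR a) AND (NOT e OR NOT c OR NOT a)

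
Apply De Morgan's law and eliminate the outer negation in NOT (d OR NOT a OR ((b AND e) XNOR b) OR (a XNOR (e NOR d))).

NOT d AND a AND NOT ((b AND e) XNOR b) AND NOT (a XNOR (e NOR d))
De Morgan's: NOT(OR of terms) = AND of negations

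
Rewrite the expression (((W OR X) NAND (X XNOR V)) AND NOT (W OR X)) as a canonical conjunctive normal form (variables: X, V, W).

(X OR V OR NOT W) AND (X OR NOT V OR NOT W) AND (NOT X OR V OR W) AND (NOT X OR V OR NOT W) AND (NOT X OR NOT V OR W) AND (NOT X OR NOT V OR NOT W)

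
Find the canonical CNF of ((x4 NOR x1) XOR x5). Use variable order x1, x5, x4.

(x1 OR x5 OR NOT x4) AND (x1 OR NOT x5 OR x4) AND (NOT x1 OR x5 OR x4) AND (NOT x1 OR x5 OR NOT x4)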